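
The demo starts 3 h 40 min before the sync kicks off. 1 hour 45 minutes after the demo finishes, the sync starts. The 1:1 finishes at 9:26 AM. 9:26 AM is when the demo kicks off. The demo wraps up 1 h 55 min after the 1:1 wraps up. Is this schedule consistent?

Yes

The demo ends at 9:26 AM + 115 min = 11:21 AM.
The sync starts at 11:21 AM + 105 min = 1:06 PM.
The demo starts at 1:06 PM − 220 min = 9:26 AM.
That matches the stated 9:26 AM, so the schedule is consistent.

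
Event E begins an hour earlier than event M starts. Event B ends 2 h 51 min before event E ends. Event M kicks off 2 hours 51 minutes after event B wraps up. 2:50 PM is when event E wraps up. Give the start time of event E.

Event B ends at 2:50 PM − 171 min = 11:59 AM.
Event M starts at 11:59 AM + 171 min = 2:50 PM.
Event E starts at 2:50 PM − 60 min = 1:50 PM.

1:50 PM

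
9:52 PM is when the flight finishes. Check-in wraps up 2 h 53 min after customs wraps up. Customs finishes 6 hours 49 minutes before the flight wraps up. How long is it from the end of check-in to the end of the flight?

Customs ends at 9:52 PM − 409 min = 3:03 PM.
Check-in ends at 3:03 PM + 173 min = 5:56 PM.
From 5:56 PM to 9:52 PM is 3 hours 56 minutes.

3 hours 56 minutes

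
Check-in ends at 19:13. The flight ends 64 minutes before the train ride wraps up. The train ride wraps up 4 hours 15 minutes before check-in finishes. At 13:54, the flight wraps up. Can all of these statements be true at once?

The train ride ends at 19:13 − 255 min = 14:58.
The flight ends at 14:58 − 64 min = 13:54.
That matches the stated 13:54, so the schedule is consistent.

Yes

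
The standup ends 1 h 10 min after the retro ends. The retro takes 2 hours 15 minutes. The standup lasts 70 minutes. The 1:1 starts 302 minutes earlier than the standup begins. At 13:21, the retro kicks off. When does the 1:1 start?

The retro ends at 13:21 + 135 min = 15:36.
The standup ends at 15:36 + 70 min = 16:46.
The standup starts at 16:46 − 70 min = 15:36.
The 1:1 starts at 15:36 − 302 min = 10:34.

10:34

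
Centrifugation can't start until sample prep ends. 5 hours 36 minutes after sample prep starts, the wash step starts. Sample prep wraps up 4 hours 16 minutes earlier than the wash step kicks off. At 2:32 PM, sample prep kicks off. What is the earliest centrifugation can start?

3:52 PM

The wash step starts at 2:32 PM + 336 min = 8:08 PM.
Sample prep ends at 8:08 PM − 256 min = 3:52 PM.
Centrifugation is bounded by sample prep, so the earliest it can start is 3:52 PM.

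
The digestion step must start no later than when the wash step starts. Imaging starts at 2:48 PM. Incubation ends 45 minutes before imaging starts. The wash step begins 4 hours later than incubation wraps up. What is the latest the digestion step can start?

Incubation ends at 2:48 PM − 45 min = 2:03 PM.
The wash step starts at 2:03 PM + 240 min = 6:03 PM.
The digestion step is bounded by the wash step, so the latest it can start is 6:03 PM.

6:03 PM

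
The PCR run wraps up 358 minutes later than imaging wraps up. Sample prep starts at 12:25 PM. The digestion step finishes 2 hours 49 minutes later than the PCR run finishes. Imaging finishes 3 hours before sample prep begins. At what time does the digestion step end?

Imaging ends at 12:25 PM − 180 min = 9:25 AM.
The PCR run ends at 9:25 AM + 358 min = 3:23 PM.
The digestion step ends at 3:23 PM + 169 min = 6:12 PM.

6:12 PM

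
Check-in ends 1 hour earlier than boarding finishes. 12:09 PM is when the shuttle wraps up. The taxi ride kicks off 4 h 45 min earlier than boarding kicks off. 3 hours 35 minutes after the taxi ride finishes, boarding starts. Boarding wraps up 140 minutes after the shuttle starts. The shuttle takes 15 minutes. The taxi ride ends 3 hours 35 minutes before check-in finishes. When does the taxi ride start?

8:29 AM

The shuttle starts at 12:09 PM − 15 min = 11:54 AM.
Boarding ends at 11:54 AM + 140 min = 2:14 PM.
Check-in ends at 2:14 PM − 60 min = 1:14 PM.
The taxi ride ends at 1:14 PM − 215 min = 9:39 AM.
Boarding starts at 9:39 AM + 215 min = 1:14 PM.
The taxi ride starts at 1:14 PM − 285 min = 8:29 AM.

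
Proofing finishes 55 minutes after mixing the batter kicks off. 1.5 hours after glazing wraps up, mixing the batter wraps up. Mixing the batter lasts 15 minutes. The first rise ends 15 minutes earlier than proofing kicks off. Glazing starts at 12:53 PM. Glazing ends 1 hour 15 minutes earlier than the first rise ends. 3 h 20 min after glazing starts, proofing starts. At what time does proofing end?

Proofing starts at 12:53 PM + 200 min = 4:13 PM.
The first rise ends at 4:13 PM − 15 min = 3:58 PM.
Glazing ends at 3:58 PM − 75 min = 2:43 PM.
Mixing the batter ends at 2:43 PM + 90 min = 4:13 PM.
Mixing the batter starts at 4:13 PM − 15 min = 3:58 PM.
Proofing ends at 3:58 PM + 55 min = 4:53 PM.

4:53 PM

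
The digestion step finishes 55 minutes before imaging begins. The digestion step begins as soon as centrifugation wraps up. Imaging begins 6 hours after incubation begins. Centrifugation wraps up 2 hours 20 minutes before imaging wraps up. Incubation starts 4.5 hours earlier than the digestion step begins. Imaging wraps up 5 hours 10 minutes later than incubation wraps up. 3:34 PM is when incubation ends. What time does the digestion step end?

6:59 PM

Imaging ends at 3:34 PM + 310 min = 8:44 PM.
Centrifugation ends at 8:44 PM − 140 min = 6:24 PM.
So the digestion step starts at 6:24 PM.
Incubation starts at 6:24 PM − 270 min = 1:54 PM.
Imaging starts at 1:54 PM + 360 min = 7:54 PM.
The digestion step ends at 7:54 PM − 55 min = 6:59 PM.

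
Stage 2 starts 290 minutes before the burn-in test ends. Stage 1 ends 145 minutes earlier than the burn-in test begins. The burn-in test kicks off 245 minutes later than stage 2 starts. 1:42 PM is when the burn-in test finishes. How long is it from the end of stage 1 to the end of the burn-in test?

3 hours 10 minutes

Stage 2 starts at 1:42 PM − 290 min = 8:52 AM.
The burn-in test starts at 8:52 AM + 245 min = 12:57 PM.
Stage 1 ends at 12:57 PM − 145 min = 10:32 AM.
From 10:32 AM to 1:42 PM is 3 hours 10 minutes.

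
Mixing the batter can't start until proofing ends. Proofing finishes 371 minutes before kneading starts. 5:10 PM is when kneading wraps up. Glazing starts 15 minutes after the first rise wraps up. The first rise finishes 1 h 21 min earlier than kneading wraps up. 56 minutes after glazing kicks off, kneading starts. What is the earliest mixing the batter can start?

10:49 AM

The first rise ends at 5:10 PM − 81 min = 3:49 PM.
Glazing starts at 3:49 PM + 15 min = 4:04 PM.
Kneading starts at 4:04 PM + 56 min = 5:00 PM.
Proofing ends at 5:00 PM − 371 min = 10:49 AM.
Mixing the batter is bounded by proofing, so the earliest it can start is 10:49 AM.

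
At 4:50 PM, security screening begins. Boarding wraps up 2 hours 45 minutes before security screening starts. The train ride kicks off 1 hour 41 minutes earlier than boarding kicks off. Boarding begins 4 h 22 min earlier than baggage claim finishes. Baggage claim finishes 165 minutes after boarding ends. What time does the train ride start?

10:47 AM

Boarding ends at 4:50 PM − 165 min = 2:05 PM.
Baggage claim ends at 2:05 PM + 165 min = 4:50 PM.
Boarding starts at 4:50 PM − 262 min = 12:28 PM.
The train ride starts at 12:28 PM − 101 min = 10:47 AM.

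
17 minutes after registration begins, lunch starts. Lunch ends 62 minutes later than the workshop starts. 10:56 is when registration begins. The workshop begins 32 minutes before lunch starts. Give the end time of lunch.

Lunch starts at 10:56 + 17 min = 11:13.
The workshop starts at 11:13 − 32 min = 10:41.
Lunch ends at 10:41 + 62 min = 11:43.

11:43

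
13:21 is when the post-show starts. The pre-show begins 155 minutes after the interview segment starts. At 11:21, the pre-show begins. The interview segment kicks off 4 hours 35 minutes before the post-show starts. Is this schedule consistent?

Yes

The interview segment starts at 13:21 − 275 min = 08:46.
The pre-show starts at 08:46 + 155 min = 11:21.
That matches the stated 11:21, so the schedule is consistent.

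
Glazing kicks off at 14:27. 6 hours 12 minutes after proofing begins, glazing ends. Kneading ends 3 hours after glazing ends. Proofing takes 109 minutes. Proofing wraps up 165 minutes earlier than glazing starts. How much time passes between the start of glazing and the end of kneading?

Proofing ends at 14:27 − 165 min = 11:42.
Proofing starts at 11:42 − 109 min = 09:53.
Glazing ends at 09:53 + 372 min = 16:05.
Kneading ends at 16:05 + 180 min = 19:05.
From 14:27 to 19:05 is 4 h 38 min.

4 h 38 min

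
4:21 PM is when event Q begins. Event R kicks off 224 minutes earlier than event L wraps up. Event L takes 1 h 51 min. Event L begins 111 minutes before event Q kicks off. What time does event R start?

12:37 PM

Event L starts at 4:21 PM − 111 min = 2:30 PM.
Event L ends at 2:30 PM + 111 min = 4:21 PM.
Event R starts at 4:21 PM − 224 min = 12:37 PM.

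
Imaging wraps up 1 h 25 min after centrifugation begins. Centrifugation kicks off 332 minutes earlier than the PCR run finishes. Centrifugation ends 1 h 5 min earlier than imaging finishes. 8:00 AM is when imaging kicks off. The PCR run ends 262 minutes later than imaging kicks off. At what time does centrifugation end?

7:10 AM

The PCR run ends at 8:00 AM + 262 min = 12:22 PM.
Centrifugation starts at 12:22 PM − 332 min = 6:50 AM.
Imaging ends at 6:50 AM + 85 min = 8:15 AM.
Centrifugation ends at 8:15 AM − 65 min = 7:10 AM.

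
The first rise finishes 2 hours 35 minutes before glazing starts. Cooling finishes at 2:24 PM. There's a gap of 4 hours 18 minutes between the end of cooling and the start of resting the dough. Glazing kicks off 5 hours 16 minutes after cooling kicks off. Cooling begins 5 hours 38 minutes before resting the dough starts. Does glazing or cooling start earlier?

Resting the dough starts at 2:24 PM + 258 min = 6:42 PM.
Cooling starts at 6:42 PM − 338 min = 1:04 PM.
Glazing starts at 1:04 PM + 316 min = 6:20 PM.
Glazing starts at 6:20 PM and cooling starts at 1:04 PM, so cooling is first.

cooling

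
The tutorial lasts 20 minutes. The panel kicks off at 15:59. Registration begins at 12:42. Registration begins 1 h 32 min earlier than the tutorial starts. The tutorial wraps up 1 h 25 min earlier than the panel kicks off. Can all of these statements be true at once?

The tutorial ends at 15:59 − 85 min = 14:34.
The tutorial starts at 14:34 − 20 min = 14:14.
Registration starts at 14:14 − 92 min = 12:42.
That matches the stated 12:42, so the schedule is consistent.

Yes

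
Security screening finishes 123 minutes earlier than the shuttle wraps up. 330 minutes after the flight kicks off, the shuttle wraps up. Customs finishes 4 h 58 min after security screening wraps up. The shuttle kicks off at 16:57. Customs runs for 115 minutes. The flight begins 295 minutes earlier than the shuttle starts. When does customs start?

The flight starts at 16:57 − 295 min = 12:02.
The shuttle ends at 12:02 + 330 min = 17:32.
Security screening ends at 17:32 − 123 min = 15:29.
Customs ends at 15:29 + 298 min = 20:27.
Customs starts at 20:27 − 115 min = 18:32.

18:32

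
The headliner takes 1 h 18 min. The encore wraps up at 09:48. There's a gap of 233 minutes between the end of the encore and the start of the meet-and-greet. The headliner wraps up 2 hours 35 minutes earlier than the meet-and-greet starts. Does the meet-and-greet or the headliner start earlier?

the headliner

The meet-and-greet starts at 09:48 + 233 min = 13:41.
The headliner ends at 13:41 − 155 min = 11:06.
The headliner starts at 11:06 − 78 min = 09:48.
The meet-and-greet starts at 13:41 and the headliner starts at 09:48, so the headliner is first.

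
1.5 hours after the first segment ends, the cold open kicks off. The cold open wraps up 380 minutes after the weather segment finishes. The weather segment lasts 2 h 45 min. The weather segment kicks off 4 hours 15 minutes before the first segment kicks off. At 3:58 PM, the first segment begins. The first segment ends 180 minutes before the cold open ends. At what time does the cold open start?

7:18 PM

The weather segment starts at 3:58 PM − 255 min = 11:43 AM.
The weather segment ends at 11:43 AM + 165 min = 2:28 PM.
The cold open ends at 2:28 PM + 380 min = 8:48 PM.
The first segment ends at 8:48 PM − 180 min = 5:48 PM.
The cold open starts at 5:48 PM + 90 min = 7:18 PM.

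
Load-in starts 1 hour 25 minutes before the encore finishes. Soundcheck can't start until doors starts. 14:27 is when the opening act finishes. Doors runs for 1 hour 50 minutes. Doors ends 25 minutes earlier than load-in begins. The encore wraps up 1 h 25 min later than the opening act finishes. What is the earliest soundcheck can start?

12:12

The encore ends at 14:27 + 85 min = 15:52.
Load-in starts at 15:52 − 85 min = 14:27.
Doors ends at 14:27 − 25 min = 14:02.
Doors starts at 14:02 − 110 min = 12:12.
Soundcheck is bounded by doors, so the earliest it can start is 12:12.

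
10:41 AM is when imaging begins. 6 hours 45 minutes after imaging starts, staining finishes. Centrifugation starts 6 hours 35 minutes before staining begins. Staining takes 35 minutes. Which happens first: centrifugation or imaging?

centrifugation

Staining ends at 10:41 AM + 405 min = 5:26 PM.
Staining starts at 5:26 PM − 35 min = 4:51 PM.
Centrifugation starts at 4:51 PM − 395 min = 10:16 AM.
Centrifugation starts at 10:16 AM and imaging starts at 10:41 AM, so centrifugation is first.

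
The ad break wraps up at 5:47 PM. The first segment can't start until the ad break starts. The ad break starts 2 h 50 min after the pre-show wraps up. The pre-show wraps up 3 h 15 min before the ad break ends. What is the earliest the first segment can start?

The pre-show ends at 5:47 PM − 195 min = 2:32 PM.
The ad break starts at 2:32 PM + 170 min = 5:22 PM.
The first segment is bounded by the ad break, so the earliest it can start is 5:22 PM.

5:22 PM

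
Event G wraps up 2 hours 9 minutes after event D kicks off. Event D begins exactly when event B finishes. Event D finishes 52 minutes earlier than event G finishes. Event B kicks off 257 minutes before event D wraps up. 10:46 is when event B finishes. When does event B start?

Event D starts at 10:46.
Event G ends at 10:46 + 129 min = 12:55.
Event D ends at 12:55 − 52 min = 12:03.
Event B starts at 12:03 − 257 min = 07:46.

07:46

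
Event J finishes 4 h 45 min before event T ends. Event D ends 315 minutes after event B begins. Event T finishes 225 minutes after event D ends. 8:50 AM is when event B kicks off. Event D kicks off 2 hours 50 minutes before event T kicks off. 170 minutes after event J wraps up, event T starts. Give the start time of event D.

1:05 PM

Event D ends at 8:50 AM + 315 min = 2:05 PM.
Event T ends at 2:05 PM + 225 min = 5:50 PM.
Event J ends at 5:50 PM − 285 min = 1:05 PM.
Event T starts at 1:05 PM + 170 min = 3:55 PM.
Event D starts at 3:55 PM − 170 min = 1:05 PM.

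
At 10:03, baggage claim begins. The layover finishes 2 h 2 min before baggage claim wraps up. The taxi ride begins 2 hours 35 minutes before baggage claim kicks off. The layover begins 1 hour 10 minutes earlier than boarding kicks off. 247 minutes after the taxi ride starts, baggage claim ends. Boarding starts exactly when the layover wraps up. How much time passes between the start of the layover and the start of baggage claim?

1 h 40 min

The taxi ride starts at 10:03 − 155 min = 07:28.
Baggage claim ends at 07:28 + 247 min = 11:35.
The layover ends at 11:35 − 122 min = 09:33.
So boarding starts at 09:33.
The layover starts at 09:33 − 70 min = 08:23.
From 08:23 to 10:03 is 1 h 40 min.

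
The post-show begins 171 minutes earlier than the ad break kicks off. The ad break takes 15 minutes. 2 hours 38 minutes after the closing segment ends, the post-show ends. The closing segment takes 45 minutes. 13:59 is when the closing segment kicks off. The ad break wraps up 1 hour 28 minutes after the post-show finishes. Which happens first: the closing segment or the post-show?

the closing segment

The closing segment ends at 13:59 + 45 min = 14:44.
The post-show ends at 14:44 + 158 min = 17:22.
The ad break ends at 17:22 + 88 min = 18:50.
The ad break starts at 18:50 − 15 min = 18:35.
The post-show starts at 18:35 − 171 min = 15:44.
The closing segment starts at 13:59 and the post-show starts at 15:44, so the closing segment is first.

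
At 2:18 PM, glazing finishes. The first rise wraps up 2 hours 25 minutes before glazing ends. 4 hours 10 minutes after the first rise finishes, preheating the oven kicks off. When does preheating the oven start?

4:03 PM

The first rise ends at 2:18 PM − 145 min = 11:53 AM.
Preheating the oven starts at 11:53 AM + 250 min = 4:03 PM.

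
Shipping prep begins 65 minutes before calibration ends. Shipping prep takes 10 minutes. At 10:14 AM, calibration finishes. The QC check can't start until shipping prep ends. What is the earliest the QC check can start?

Shipping prep starts at 10:14 AM − 65 min = 9:09 AM.
Shipping prep ends at 9:09 AM + 10 min = 9:19 AM.
The QC check is bounded by shipping prep, so the earliest it can start is 9:19 AM.

9:19 AM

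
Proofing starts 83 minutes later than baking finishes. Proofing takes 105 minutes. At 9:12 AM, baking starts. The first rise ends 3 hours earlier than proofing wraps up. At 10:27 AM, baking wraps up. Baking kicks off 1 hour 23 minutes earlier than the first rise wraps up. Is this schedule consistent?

Yes

Proofing starts at 10:27 AM + 83 min = 11:50 AM.
Proofing ends at 11:50 AM + 105 min = 1:35 PM.
The first rise ends at 1:35 PM − 180 min = 10:35 AM.
Baking starts at 10:35 AM − 83 min = 9:12 AM.
That matches the stated 9:12 AM, so the schedule is consistent.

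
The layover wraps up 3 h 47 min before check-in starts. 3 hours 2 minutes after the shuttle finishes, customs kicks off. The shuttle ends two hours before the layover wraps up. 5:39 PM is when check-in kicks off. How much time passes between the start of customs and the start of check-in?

The layover ends at 5:39 PM − 227 min = 1:52 PM.
The shuttle ends at 1:52 PM − 120 min = 11:52 AM.
Customs starts at 11:52 AM + 182 min = 2:54 PM.
From 2:54 PM to 5:39 PM is 165 minutes.

165 minutes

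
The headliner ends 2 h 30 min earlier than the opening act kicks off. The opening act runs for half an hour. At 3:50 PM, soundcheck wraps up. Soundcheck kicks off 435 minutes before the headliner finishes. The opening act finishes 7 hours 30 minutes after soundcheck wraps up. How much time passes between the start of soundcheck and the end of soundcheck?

The opening act ends at 3:50 PM + 450 min = 11:20 PM.
The opening act starts at 11:20 PM − 30 min = 10:50 PM.
The headliner ends at 10:50 PM − 150 min = 8:20 PM.
Soundcheck starts at 8:20 PM − 435 min = 1:05 PM.
From 1:05 PM to 3:50 PM is 165 minutes.

165 minutes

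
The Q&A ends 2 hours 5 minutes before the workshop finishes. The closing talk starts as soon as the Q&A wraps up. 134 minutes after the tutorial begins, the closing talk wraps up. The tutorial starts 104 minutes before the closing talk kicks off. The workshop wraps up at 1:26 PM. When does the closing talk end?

The Q&A ends at 1:26 PM − 125 min = 11:21 AM.
So the closing talk starts at 11:21 AM.
The tutorial starts at 11:21 AM − 104 min = 9:37 AM.
The closing talk ends at 9:37 AM + 134 min = 11:51 AM.

11:51 AM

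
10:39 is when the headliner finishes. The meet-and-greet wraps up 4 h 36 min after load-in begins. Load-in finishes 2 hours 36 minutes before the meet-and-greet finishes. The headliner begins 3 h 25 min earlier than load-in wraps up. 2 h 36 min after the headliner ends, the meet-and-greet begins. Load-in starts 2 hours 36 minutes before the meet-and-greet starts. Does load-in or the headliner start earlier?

The meet-and-greet starts at 10:39 + 156 min = 13:15.
Load-in starts at 13:15 − 156 min = 10:39.
The meet-and-greet ends at 10:39 + 276 min = 15:15.
Load-in ends at 15:15 − 156 min = 12:39.
The headliner starts at 12:39 − 205 min = 09:14.
Load-in starts at 10:39 and the headliner starts at 09:14, so the headliner is first.

the headliner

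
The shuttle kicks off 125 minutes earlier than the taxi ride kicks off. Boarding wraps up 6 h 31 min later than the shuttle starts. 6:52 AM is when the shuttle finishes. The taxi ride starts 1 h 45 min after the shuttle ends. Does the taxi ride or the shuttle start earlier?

The taxi ride starts at 6:52 AM + 105 min = 8:37 AM.
The shuttle starts at 8:37 AM − 125 min = 6:32 AM.
The taxi ride starts at 8:37 AM and the shuttle starts at 6:32 AM, so the shuttle is first.

the shuttle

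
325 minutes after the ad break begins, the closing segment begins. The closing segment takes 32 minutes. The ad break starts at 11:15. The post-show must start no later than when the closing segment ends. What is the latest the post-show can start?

The closing segment starts at 11:15 + 325 min = 16:40.
The closing segment ends at 16:40 + 32 min = 17:12.
The post-show is bounded by the closing segment, so the latest it can start is 17:12.

17:12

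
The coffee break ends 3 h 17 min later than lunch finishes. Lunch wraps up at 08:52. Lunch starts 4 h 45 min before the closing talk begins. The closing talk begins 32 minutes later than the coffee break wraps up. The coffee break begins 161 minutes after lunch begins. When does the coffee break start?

The coffee break ends at 08:52 + 197 min = 12:09.
The closing talk starts at 12:09 + 32 min = 12:41.
Lunch starts at 12:41 − 285 min = 07:56.
The coffee break starts at 07:56 + 161 min = 10:37.

10:37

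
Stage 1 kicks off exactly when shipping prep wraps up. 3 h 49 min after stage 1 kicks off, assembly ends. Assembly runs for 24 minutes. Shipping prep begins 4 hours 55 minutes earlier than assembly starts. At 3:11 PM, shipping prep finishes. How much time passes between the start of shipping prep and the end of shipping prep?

Stage 1 starts at 3:11 PM.
Assembly ends at 3:11 PM + 229 min = 7:00 PM.
Assembly starts at 7:00 PM − 24 min = 6:36 PM.
Shipping prep starts at 6:36 PM − 295 min = 1:41 PM.
From 1:41 PM to 3:11 PM is 1.5 hours.

1.5 hours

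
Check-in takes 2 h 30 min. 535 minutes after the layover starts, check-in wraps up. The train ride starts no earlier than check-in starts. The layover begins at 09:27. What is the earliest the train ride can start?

Check-in ends at 09:27 + 535 min = 18:22.
Check-in starts at 18:22 − 150 min = 15:52.
The train ride is bounded by check-in, so the earliest it can start is 15:52.

15:52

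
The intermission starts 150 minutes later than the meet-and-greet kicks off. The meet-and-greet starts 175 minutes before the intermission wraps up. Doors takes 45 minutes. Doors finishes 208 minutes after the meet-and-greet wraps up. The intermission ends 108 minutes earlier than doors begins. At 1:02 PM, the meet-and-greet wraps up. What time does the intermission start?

Doors ends at 1:02 PM + 208 min = 4:30 PM.
Doors starts at 4:30 PM − 45 min = 3:45 PM.
The intermission ends at 3:45 PM − 108 min = 1:57 PM.
The meet-and-greet starts at 1:57 PM − 175 min = 11:02 AM.
The intermission starts at 11:02 AM + 150 min = 1:32 PM.

1:32 PM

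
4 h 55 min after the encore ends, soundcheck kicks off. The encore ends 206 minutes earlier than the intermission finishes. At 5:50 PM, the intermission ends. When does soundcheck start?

7:19 PM

The encore ends at 5:50 PM − 206 min = 2:24 PM.
Soundcheck starts at 2:24 PM + 295 min = 7:19 PM.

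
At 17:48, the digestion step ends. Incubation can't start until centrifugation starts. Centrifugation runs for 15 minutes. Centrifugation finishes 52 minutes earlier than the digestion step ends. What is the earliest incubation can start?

16:41

Centrifugation ends at 17:48 − 52 min = 16:56.
Centrifugation starts at 16:56 − 15 min = 16:41.
Incubation is bounded by centrifugation, so the earliest it can start is 16:41.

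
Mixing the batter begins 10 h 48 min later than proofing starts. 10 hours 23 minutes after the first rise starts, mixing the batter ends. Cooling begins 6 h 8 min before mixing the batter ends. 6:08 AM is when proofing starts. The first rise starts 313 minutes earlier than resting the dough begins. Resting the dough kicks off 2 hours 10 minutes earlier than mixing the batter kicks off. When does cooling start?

Mixing the batter starts at 6:08 AM + 648 min = 4:56 PM.
Resting the dough starts at 4:56 PM − 130 min = 2:46 PM.
The first rise starts at 2:46 PM − 313 min = 9:33 AM.
Mixing the batter ends at 9:33 AM + 623 min = 7:56 PM.
Cooling starts at 7:56 PM − 368 min = 1:48 PM.

1:48 PM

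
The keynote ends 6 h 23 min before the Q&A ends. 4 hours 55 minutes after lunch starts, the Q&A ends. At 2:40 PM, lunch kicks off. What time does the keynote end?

1:12 PM

The Q&A ends at 2:40 PM + 295 min = 7:35 PM.
The keynote ends at 7:35 PM − 383 min = 1:12 PM.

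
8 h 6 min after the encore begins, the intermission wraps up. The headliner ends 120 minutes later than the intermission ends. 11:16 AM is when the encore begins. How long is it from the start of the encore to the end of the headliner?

The intermission ends at 11:16 AM + 486 min = 7:22 PM.
The headliner ends at 7:22 PM + 120 min = 9:22 PM.
From 11:16 AM to 9:22 PM is 606 minutes.

606 minutes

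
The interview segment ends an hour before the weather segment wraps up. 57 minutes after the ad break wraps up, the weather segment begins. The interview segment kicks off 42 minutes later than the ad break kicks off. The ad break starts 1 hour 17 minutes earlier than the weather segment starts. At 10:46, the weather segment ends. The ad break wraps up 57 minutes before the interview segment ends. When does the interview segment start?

09:11

The interview segment ends at 10:46 − 60 min = 09:46.
The ad break ends at 09:46 − 57 min = 08:49.
The weather segment starts at 08:49 + 57 min = 09:46.
The ad break starts at 09:46 − 77 min = 08:29.
The interview segment starts at 08:29 + 42 min = 09:11.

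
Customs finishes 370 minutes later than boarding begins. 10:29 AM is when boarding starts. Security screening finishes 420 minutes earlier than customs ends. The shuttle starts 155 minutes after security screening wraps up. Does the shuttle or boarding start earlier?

boarding

Customs ends at 10:29 AM + 370 min = 4:39 PM.
Security screening ends at 4:39 PM − 420 min = 9:39 AM.
The shuttle starts at 9:39 AM + 155 min = 12:14 PM.
The shuttle starts at 12:14 PM and boarding starts at 10:29 AM, so boarding is first.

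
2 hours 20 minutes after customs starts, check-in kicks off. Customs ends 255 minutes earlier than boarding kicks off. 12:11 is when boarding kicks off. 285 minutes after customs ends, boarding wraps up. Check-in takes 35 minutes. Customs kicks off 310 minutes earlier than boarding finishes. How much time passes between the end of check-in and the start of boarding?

1 h 45 min

Customs ends at 12:11 − 255 min = 07:56.
Boarding ends at 07:56 + 285 min = 12:41.
Customs starts at 12:41 − 310 min = 07:31.
Check-in starts at 07:31 + 140 min = 09:51.
Check-in ends at 09:51 + 35 min = 10:26.
From 10:26 to 12:11 is 1 h 45 min.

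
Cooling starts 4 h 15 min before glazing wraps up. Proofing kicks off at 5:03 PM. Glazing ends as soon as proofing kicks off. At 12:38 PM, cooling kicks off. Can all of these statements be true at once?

Glazing ends at 5:03 PM.
Cooling starts at 5:03 PM − 255 min = 12:48 PM.
But cooling is also said to start at 12:38 PM — a 10-minute conflict.

No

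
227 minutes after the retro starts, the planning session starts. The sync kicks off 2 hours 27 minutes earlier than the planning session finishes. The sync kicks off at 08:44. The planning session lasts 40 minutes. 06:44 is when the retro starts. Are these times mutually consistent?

The planning session starts at 06:44 + 227 min = 10:31.
The planning session ends at 10:31 + 40 min = 11:11.
The sync starts at 11:11 − 147 min = 08:44.
That matches the stated 08:44, so the schedule is consistent.

Yes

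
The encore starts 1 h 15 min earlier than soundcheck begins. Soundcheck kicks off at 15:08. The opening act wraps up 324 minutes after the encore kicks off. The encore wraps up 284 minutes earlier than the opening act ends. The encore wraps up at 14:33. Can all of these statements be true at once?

The encore starts at 15:08 − 75 min = 13:53.
The opening act ends at 13:53 + 324 min = 19:17.
The encore ends at 19:17 − 284 min = 14:33.
That matches the stated 14:33, so the schedule is consistent.

Yes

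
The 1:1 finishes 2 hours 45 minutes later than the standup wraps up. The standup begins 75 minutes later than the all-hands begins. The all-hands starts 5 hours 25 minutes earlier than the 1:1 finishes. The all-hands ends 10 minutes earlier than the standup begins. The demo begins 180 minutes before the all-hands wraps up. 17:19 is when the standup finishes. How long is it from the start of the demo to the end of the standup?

The 1:1 ends at 17:19 + 165 min = 20:04.
The all-hands starts at 20:04 − 325 min = 14:39.
The standup starts at 14:39 + 75 min = 15:54.
The all-hands ends at 15:54 − 10 min = 15:44.
The demo starts at 15:44 − 180 min = 12:44.
From 12:44 to 17:19 is 275 minutes.

275 minutes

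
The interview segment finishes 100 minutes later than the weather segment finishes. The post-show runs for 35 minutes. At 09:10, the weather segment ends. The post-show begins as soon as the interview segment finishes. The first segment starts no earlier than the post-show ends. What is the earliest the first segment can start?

11:25

The interview segment ends at 09:10 + 100 min = 10:50.
So the post-show starts at 10:50.
The post-show ends at 10:50 + 35 min = 11:25.
The first segment is bounded by the post-show, so the earliest it can start is 11:25.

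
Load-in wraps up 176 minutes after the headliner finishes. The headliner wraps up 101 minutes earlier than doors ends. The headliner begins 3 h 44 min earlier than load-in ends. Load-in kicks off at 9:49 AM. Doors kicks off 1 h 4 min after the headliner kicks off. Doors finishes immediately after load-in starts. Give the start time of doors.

8:24 AM

Doors ends at 9:49 AM.
The headliner ends at 9:49 AM − 101 min = 8:08 AM.
Load-in ends at 8:08 AM + 176 min = 11:04 AM.
The headliner starts at 11:04 AM − 224 min = 7:20 AM.
Doors starts at 7:20 AM + 64 min = 8:24 AM.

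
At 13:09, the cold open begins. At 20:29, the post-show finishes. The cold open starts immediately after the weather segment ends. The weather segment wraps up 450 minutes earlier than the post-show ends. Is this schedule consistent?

No

The weather segment ends at 20:29 − 450 min = 12:59.
So the cold open starts at 12:59.
But the cold open is also said to start at 13:09 — a 10-minute conflict.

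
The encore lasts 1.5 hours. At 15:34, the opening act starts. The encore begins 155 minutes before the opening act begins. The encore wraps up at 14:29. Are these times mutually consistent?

The encore starts at 15:34 − 155 min = 12:59.
The encore ends at 12:59 + 90 min = 14:29.
That matches the stated 14:29, so the schedule is consistent.

Yes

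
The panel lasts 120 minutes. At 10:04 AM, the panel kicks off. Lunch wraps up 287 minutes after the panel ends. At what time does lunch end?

The panel ends at 10:04 AM + 120 min = 12:04 PM.
Lunch ends at 12:04 PM + 287 min = 4:51 PM.

4:51 PM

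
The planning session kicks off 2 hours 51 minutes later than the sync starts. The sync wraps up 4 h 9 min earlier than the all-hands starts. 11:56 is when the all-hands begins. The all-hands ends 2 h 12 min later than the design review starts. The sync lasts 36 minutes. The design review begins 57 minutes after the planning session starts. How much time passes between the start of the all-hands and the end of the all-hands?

1 h 15 min

The sync ends at 11:56 − 249 min = 07:47.
The sync starts at 07:47 − 36 min = 07:11.
The planning session starts at 07:11 + 171 min = 10:02.
The design review starts at 10:02 + 57 min = 10:59.
The all-hands ends at 10:59 + 132 min = 13:11.
From 11:56 to 13:11 is 1 h 15 min.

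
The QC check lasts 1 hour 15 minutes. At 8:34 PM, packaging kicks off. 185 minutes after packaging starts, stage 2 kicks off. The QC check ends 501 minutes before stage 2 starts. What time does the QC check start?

Stage 2 starts at 8:34 PM + 185 min = 11:39 PM.
The QC check ends at 11:39 PM − 501 min = 3:18 PM.
The QC check starts at 3:18 PM − 75 min = 2:03 PM.

2:03 PM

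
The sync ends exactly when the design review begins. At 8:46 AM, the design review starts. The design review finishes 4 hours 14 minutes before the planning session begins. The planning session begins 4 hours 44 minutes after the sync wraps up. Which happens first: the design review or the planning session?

the design review

The sync ends at 8:46 AM.
The planning session starts at 8:46 AM + 284 min = 1:30 PM.
The design review starts at 8:46 AM and the planning session starts at 1:30 PM, so the design review is first.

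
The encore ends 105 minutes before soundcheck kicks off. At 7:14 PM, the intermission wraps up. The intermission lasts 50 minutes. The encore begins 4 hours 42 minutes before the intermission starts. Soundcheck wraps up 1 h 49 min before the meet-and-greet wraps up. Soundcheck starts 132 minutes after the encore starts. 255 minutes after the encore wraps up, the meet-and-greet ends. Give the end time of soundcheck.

The intermission starts at 7:14 PM − 50 min = 6:24 PM.
The encore starts at 6:24 PM − 282 min = 1:42 PM.
Soundcheck starts at 1:42 PM + 132 min = 3:54 PM.
The encore ends at 3:54 PM − 105 min = 2:09 PM.
The meet-and-greet ends at 2:09 PM + 255 min = 6:24 PM.
Soundcheck ends at 6:24 PM − 109 min = 4:35 PM.

4:35 PM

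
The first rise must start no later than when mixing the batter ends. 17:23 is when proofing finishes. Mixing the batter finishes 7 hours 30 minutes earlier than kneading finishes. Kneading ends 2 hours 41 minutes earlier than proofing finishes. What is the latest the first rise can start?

Kneading ends at 17:23 − 161 min = 14:42.
Mixing the batter ends at 14:42 − 450 min = 07:12.
The first rise is bounded by mixing the batter, so the latest it can start is 07:12.

07:12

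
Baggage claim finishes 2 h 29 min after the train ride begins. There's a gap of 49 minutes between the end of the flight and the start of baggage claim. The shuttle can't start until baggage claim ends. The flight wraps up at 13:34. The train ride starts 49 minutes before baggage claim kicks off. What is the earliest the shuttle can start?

Baggage claim starts at 13:34 + 49 min = 14:23.
The train ride starts at 14:23 − 49 min = 13:34.
Baggage claim ends at 13:34 + 149 min = 16:03.
The shuttle is bounded by baggage claim, so the earliest it can start is 16:03.

16:03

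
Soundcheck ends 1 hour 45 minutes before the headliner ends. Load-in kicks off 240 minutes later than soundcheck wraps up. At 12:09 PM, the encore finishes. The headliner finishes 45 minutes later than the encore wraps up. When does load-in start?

3:09 PM

The headliner ends at 12:09 PM + 45 min = 12:54 PM.
Soundcheck ends at 12:54 PM − 105 min = 11:09 AM.
Load-in starts at 11:09 AM + 240 min = 3:09 PM.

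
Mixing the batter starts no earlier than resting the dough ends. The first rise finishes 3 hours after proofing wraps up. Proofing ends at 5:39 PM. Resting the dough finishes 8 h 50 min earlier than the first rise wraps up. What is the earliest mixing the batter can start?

The first rise ends at 5:39 PM + 180 min = 8:39 PM.
Resting the dough ends at 8:39 PM − 530 min = 11:49 AM.
Mixing the batter is bounded by resting the dough, so the earliest it can start is 11:49 AM.

11:49 AM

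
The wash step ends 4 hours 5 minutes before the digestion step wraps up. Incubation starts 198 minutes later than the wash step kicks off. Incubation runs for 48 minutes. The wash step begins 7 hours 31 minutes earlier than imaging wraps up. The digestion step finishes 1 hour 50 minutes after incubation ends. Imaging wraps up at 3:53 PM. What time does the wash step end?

The wash step starts at 3:53 PM − 451 min = 8:22 AM.
Incubation starts at 8:22 AM + 198 min = 11:40 AM.
Incubation ends at 11:40 AM + 48 min = 12:28 PM.
The digestion step ends at 12:28 PM + 110 min = 2:18 PM.
The wash step ends at 2:18 PM − 245 min = 10:13 AM.

10:13 AM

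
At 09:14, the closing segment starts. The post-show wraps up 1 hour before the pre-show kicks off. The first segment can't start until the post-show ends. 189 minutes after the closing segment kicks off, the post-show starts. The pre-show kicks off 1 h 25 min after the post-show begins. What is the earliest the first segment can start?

12:48

The post-show starts at 09:14 + 189 min = 12:23.
The pre-show starts at 12:23 + 85 min = 13:48.
The post-show ends at 13:48 − 60 min = 12:48.
The first segment is bounded by the post-show, so the earliest it can start is 12:48.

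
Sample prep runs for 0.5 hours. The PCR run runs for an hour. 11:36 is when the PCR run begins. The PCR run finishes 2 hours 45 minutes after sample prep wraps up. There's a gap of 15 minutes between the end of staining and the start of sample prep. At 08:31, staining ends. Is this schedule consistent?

No

Sample prep starts at 08:31 + 15 min = 08:46.
Sample prep ends at 08:46 + 30 min = 09:16.
The PCR run ends at 09:16 + 165 min = 12:01.
The PCR run starts at 12:01 − 60 min = 11:01.
But the PCR run is also said to start at 11:36 — a 35-minute conflict.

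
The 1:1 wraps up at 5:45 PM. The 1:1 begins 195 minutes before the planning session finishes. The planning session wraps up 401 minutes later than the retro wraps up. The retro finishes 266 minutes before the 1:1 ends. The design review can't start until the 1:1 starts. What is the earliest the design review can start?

4:45 PM

The retro ends at 5:45 PM − 266 min = 1:19 PM.
The planning session ends at 1:19 PM + 401 min = 8:00 PM.
The 1:1 starts at 8:00 PM − 195 min = 4:45 PM.
The design review is bounded by the 1:1, so the earliest it can start is 4:45 PM.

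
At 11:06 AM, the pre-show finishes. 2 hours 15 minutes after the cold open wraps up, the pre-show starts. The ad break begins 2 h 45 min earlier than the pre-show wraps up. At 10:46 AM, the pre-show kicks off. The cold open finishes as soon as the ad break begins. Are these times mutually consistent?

No

The ad break starts at 11:06 AM − 165 min = 8:21 AM.
So the cold open ends at 8:21 AM.
The pre-show starts at 8:21 AM + 135 min = 10:36 AM.
But the pre-show is also said to start at 10:46 AM — a 10-minute conflict.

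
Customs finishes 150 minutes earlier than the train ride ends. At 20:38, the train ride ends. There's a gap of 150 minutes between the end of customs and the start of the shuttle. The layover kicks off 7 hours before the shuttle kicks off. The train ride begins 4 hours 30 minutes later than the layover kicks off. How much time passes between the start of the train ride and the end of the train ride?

2 h 30 min

Customs ends at 20:38 − 150 min = 18:08.
The shuttle starts at 18:08 + 150 min = 20:38.
The layover starts at 20:38 − 420 min = 13:38.
The train ride starts at 13:38 + 270 min = 18:08.
From 18:08 to 20:38 is 2 h 30 min.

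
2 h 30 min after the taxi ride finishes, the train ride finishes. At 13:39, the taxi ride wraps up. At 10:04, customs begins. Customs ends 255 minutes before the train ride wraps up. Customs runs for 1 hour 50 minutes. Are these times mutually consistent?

The train ride ends at 13:39 + 150 min = 16:09.
Customs ends at 16:09 − 255 min = 11:54.
Customs starts at 11:54 − 110 min = 10:04.
That matches the stated 10:04, so the schedule is consistent.

Yes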